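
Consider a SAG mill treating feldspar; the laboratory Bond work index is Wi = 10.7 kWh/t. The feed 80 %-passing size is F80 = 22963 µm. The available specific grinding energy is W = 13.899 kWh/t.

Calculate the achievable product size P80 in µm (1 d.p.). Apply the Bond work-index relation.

P80 = 53.7 µm

W = 10 Wi (P80^-0.5 − F80^-0.5)
⇒ 1/√P80 = W/(10 Wi) + 1/√F80
  = 13.8990/(10·10.7) + 1/√22963 = 0.129897 + 0.006599 = 0.136496
P80 = (1/0.136496)² = 7.3262² = 53.67 µm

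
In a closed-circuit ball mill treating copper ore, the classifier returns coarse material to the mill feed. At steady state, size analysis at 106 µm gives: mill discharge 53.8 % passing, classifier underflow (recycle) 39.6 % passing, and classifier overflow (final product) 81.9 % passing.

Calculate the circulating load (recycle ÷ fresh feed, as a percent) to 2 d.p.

CL = 197.89 %

Two-product formula at 106 µm:
Fd + Rd = Ru + Fo ⇒ R/F = (o−d)/(d−u)
r = (81.9 − 53.8)/(53.8 − 39.6) = 28.1/14.2 = 1.9789
CL = 100·r = 197.89 %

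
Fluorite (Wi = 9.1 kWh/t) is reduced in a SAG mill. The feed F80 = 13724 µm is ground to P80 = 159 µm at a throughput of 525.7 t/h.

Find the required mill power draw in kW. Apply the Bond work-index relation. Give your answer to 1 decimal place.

P = 3385.5 kW

W = 10 Wi / √P80 − 10 Wi / √F80
W = 10·9.1·(1/√159 − 1/√13724) = 10·9.1·(0.070769) = 6.4400 kWh/t
P_mill = W·ṁ = 6.4400·525.7 = 3385.5 kW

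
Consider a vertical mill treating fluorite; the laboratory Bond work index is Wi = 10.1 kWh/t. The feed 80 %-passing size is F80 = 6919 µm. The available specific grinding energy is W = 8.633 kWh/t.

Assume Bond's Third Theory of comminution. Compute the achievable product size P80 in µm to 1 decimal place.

W = 10·Wi·[P80^(−½) − F80^(−½)]
⇒ 1/√P80 = W/(10·Wi) + 1/√F80
  = 8.6330/(10·10.1) + 1/√6919 = 0.085475 + 0.012022 = 0.097497
P80 = (1/0.097497)² = 10.2567² = 105.20 µm

P80 = 105.2 µm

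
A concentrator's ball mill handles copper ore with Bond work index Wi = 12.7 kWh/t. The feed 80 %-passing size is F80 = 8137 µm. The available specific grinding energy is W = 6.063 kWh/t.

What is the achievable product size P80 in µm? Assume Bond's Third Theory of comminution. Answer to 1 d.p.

W = 10 Wi / √P80 − 10 Wi / √F80
P80^(−½) = W/(10 Wi) + F80^(−½)
  = 6.0630/(10·12.7) + 1/√8137 = 0.047740 + 0.011086 = 0.058826
P80 = (1/0.058826)² = 16.9993² = 288.98 µm

P80 = 289.0 µm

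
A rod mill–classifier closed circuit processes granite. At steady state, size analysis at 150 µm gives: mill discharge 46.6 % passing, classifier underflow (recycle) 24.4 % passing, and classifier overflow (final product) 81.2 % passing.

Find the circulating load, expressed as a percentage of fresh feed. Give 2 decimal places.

Let r = R/F. Size balance at 150 µm:
(1+r)·d = r·u + o ⇒ r = (o−d)/(d−u)
r = (81.2 − 46.6)/(46.6 − 24.4) = 34.6/22.2 = 1.5586
CL = 100·r = 155.86 %

CL = 155.86 %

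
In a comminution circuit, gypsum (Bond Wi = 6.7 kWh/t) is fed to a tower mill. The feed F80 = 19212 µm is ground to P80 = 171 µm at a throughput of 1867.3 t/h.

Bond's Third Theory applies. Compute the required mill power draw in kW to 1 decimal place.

P = 8664.7 kW

Bond: W = 10·Wi·(1/√P80 − 1/√F80)
W = 10·6.7·(1/√171 − 1/√19212) = 10·6.7·(0.069257) = 4.6402 kWh/t
Power = W × throughput = 4.6402 kWh/t × 1867.3 t/h = 8664.7 kW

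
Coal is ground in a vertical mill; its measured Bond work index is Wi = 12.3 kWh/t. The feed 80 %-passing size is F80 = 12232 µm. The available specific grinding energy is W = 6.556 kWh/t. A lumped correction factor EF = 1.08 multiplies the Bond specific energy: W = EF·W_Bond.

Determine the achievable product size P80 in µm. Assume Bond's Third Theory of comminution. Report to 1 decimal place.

P80 = 293.3 µm

W_Bond = 10·Wi·(1/√P₈₀ − 1/√F₈₀)
W_Bond = W / EF = 6.556 / 1.08 = 6.0704 kWh/t
P80^-0.5 = F80^-0.5 + W_Bond/(10 Wi)
  = 6.0704/(10·12.3) + 1/√12232 = 0.049353 + 0.009042 = 0.058394
P80 = (1/0.058394)² = 17.1250² = 293.26 µm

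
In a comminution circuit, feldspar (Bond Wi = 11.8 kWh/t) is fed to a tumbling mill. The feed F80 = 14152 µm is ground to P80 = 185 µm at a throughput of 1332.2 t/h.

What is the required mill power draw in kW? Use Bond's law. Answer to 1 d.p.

P = 10236.1 kW

W = 10·Wi·[P80^(−½) − F80^(−½)]
W = 10·11.8·(1/√185 − 1/√14152) = 10·11.8·(0.065115) = 7.6836 kWh/t
P_mill = W·ṁ = 7.6836·1332.2 = 10236.1 kW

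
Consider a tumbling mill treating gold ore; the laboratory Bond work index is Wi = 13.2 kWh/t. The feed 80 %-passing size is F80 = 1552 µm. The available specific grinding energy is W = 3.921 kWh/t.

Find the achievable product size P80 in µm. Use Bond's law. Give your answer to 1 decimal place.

P80 = 329.5 µm

W = 10 Wi (P80^-0.5 − F80^-0.5)
⇒ 1/√P80 = W/(10·Wi) + 1/√F80
  = 3.9210/(10·13.2) + 1/√1552 = 0.029705 + 0.025384 = 0.055088
P80 = (1/0.055088)² = 18.1527² = 329.52 µm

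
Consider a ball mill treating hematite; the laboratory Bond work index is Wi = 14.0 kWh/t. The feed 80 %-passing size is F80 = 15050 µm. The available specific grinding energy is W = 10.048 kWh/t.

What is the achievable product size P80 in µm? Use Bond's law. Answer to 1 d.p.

P80 = 156.6 µm

W = 10 Wi (1/√P80 − 1/√F80)  [Bond]
P80^-0.5 = F80^-0.5 + W/(10 Wi)
  = 10.0480/(10·14.0) + 1/√15050 = 0.071771 + 0.008151 = 0.079923
P80 = (1/0.079923)² = 12.5121² = 156.55 µm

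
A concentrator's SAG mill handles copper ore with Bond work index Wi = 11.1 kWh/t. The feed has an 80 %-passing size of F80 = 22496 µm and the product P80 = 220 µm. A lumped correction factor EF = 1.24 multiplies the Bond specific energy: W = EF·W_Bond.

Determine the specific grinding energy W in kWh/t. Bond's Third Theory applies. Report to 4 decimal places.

W = 10·Wi·[P80^(−½) − F80^(−½)]
1/√220 = 0.067420;  1/√22496 = 0.006667
W = 10·11.1·(0.067420 − 0.006667) = 6.7436 kWh/t
Corrected W = EF·W_Bond = 1.24·6.7436 = 8.3620 kWh/t

W = 8.3620 kWh/t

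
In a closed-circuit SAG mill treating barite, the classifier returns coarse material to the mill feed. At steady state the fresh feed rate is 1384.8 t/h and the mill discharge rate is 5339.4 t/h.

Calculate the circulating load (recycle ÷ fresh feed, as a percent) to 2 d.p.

Steady state: M = F + R.
R = M − F = 5339.4 − 1384.8 = 3954.6 t/h
CL = 100·R/F = 100·3954.6/1384.8 = 285.57 %

CL = 285.57 %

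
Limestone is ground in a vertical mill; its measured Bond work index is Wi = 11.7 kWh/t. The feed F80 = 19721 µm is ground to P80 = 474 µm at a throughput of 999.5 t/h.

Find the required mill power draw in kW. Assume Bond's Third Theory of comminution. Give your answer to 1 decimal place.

W = 10·Wi·[P80^(−½) − F80^(−½)]
W = 10·11.7·(1/√474 − 1/√19721) = 10·11.7·(0.038811) = 4.5408 kWh/t
P_mill = W·ṁ = 4.5408·999.5 = 4538.6 kW

P = 4538.6 kW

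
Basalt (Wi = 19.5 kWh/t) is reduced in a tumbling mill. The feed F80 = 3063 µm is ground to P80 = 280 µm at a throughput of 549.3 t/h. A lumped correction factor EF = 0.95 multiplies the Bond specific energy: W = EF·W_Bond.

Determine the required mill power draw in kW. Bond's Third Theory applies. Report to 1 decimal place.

P = 4242.6 kW

W = 10 Wi (P80^-0.5 − F80^-0.5)
W = 10·19.5·(1/√280 − 1/√3063) = 10·19.5·(0.041693) = 8.1301 kWh/t
W_actual = 0.95 × 8.1301 = 7.7236 kWh/t
P = W·T = 7.7236·549.3 = 4242.6 kW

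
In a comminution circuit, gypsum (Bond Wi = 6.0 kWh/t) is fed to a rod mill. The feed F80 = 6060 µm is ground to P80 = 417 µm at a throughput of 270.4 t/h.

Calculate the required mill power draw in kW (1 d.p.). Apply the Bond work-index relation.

W = 10 Wi (P80^-0.5 − F80^-0.5)
W = 10·6.0·(1/√417 − 1/√6060) = 10·6.0·(0.036124) = 2.1675 kWh/t
P_mill = W·ṁ = 2.1675·270.4 = 586.1 kW

P = 586.1 kW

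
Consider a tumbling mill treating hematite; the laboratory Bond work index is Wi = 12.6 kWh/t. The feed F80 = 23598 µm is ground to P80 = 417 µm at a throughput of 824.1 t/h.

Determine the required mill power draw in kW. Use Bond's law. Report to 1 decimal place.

P = 4409.0 kW

W_Bond = 10·Wi·(1/√P₈₀ − 1/√F₈₀)
W = 10·12.6·(1/√417 − 1/√23598) = 10·12.6·(0.042460) = 5.3500 kWh/t
Mill draw = 5.3500 × 824.1 = 4409.0 kW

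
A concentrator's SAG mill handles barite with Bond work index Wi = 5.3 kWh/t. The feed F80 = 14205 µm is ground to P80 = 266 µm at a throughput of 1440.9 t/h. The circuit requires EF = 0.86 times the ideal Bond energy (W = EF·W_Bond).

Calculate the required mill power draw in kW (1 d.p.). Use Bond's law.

P = 3475.8 kW

W = 10 Wi (1/√P80 − 1/√F80)  [Bond]
W = 10·5.3·(1/√266 − 1/√14205) = 10·5.3·(0.052924) = 2.8050 kWh/t
W_actual = 0.86 × 2.8050 = 2.4123 kWh/t
P = W·T = 2.4123·1440.9 = 3475.8 kW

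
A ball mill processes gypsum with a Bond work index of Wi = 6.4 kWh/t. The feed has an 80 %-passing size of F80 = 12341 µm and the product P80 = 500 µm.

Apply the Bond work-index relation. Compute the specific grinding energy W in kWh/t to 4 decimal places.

W = 2.2861 kWh/t

W = 10 Wi / √P80 − 10 Wi / √F80
1/√500 = 0.044721;  1/√12341 = 0.009002
W = 10·6.4·(0.044721 − 0.009002) = 2.2861 kWh/t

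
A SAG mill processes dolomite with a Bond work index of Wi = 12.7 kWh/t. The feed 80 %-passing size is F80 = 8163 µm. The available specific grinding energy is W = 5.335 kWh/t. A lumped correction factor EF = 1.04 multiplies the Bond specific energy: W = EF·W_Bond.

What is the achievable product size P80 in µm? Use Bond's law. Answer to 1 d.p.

W = 10 Wi (P80^-0.5 − F80^-0.5)
W_Bond = W / EF = 5.335 / 1.04 = 5.1298 kWh/t
⇒ 1/√P80 = W_Bond/(10 Wi) + 1/√F80
  = 5.1298/(10·12.7) + 1/√8163 = 0.040392 + 0.011068 = 0.051460
P80 = (1/0.051460)² = 19.4324² = 377.62 µm

P80 = 377.6 µm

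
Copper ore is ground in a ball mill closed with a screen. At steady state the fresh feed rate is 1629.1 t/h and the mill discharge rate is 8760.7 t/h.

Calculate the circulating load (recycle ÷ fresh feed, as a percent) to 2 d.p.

CL = 437.76 %

Steady state: M = F + R.
R = M − F = 8760.7 − 1629.1 = 7131.6 t/h
CL = 100·R/F = 100·7131.6/1629.1 = 437.76 %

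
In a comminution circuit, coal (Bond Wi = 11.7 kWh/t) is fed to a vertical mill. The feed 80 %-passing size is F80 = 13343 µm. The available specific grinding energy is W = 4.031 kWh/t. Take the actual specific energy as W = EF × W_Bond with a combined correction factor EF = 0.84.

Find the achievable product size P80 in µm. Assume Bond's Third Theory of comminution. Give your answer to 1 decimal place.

W = 10·Wi·[P80^(−½) − F80^(−½)]
W_Bond = W / EF = 4.031 / 0.84 = 4.7988 kWh/t
⇒ 1/√P80 = W_Bond/(10·Wi) + 1/√F80
  = 4.7988/(10·11.7) + 1/√13343 = 0.041015 + 0.008657 = 0.049673
P80 = (1/0.049673)² = 20.1318² = 405.29 µm

P80 = 405.3 µm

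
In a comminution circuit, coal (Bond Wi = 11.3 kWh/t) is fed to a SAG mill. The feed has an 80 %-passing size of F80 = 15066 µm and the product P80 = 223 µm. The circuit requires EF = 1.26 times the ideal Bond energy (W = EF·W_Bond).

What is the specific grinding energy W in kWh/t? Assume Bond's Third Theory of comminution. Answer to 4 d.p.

W = 8.3745 kWh/t

W = 10 Wi / √P80 − 10 Wi / √F80
1/√223 = 0.066965;  1/√15066 = 0.008147
W = 10·11.3·(0.066965 − 0.008147) = 6.6464 kWh/t
With EF = 1.26: W = 6.6464·1.26 = 8.3745 kWh/t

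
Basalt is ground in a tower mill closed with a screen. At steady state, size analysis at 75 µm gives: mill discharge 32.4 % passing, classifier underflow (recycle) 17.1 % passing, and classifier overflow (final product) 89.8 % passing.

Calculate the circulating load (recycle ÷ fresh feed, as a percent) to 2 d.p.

Balance %-passing 75 µm (r = R/F):
r = (o − d)/(d − u)
r = (89.8 − 32.4)/(32.4 − 17.1) = 57.4/15.3 = 3.7516
CL = 100·r = 375.16 %

CL = 375.16 %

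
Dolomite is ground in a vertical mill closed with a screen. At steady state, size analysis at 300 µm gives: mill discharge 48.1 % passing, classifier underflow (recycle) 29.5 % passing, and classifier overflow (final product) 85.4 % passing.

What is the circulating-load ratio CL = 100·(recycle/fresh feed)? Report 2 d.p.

CL = 200.54 %

Mass balance on the −300 µm fraction:
r = (o − d)/(d − u)
r = (85.4 − 48.1)/(48.1 − 29.5) = 37.3/18.6 = 2.0054
CL = 100·r = 200.54 %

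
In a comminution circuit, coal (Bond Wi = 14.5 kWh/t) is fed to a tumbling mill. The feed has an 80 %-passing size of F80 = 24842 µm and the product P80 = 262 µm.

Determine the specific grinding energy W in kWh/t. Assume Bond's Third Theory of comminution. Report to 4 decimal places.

W = 10·Wi·(P80^(-½) − F80^(-½))
1/√262 = 0.061780;  1/√24842 = 0.006345
W = 10·14.5·(0.061780 − 0.006345) = 8.0382 kWh/t

W = 8.0382 kWh/t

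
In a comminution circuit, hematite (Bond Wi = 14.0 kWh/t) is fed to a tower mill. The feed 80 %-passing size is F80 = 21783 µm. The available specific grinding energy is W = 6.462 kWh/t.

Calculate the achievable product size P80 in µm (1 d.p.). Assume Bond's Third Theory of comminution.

P80 = 356.9 µm

W = 10 Wi / √P80 − 10 Wi / √F80
P80^(−½) = W/(10 Wi) + F80^(−½)
  = 6.4620/(10·14.0) + 1/√21783 = 0.046157 + 0.006775 = 0.052933
P80 = (1/0.052933)² = 18.8919² = 356.91 µm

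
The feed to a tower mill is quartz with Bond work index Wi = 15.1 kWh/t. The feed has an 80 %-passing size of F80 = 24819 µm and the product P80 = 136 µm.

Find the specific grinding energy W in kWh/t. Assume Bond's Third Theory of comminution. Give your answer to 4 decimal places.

Bond:  W = 10 Wi (1/√P − 1/√F)
1/√136 = 0.085749;  1/√24819 = 0.006348
W = 10·15.1·(0.085749 − 0.006348) = 11.9897 kWh/t

W = 11.9897 kWh/t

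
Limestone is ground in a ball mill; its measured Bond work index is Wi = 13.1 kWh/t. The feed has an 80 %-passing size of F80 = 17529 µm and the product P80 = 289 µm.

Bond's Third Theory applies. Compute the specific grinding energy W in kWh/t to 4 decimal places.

W = 6.7164 kWh/t

W = 10 Wi (1/√P80 − 1/√F80)  [Bond]
1/√289 = 0.058824;  1/√17529 = 0.007553
W = 10·13.1·(0.058824 − 0.007553) = 6.7164 kWh/t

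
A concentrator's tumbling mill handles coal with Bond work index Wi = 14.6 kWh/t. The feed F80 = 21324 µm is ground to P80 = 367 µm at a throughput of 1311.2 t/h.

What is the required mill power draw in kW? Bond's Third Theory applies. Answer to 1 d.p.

P = 8681.9 kW

W = 10 Wi (1/√P80 − 1/√F80)  [Bond]
W = 10·14.6·(1/√367 − 1/√21324) = 10·14.6·(0.045352) = 6.6213 kWh/t
P_mill = W·ṁ = 6.6213·1311.2 = 8681.9 kW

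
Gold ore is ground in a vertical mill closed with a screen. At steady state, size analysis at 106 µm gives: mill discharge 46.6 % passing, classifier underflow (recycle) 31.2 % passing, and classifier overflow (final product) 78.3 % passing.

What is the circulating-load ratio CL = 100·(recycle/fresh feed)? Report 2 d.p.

CL = 205.84 %

Balance %-passing 106 µm (r = R/F):
(1+r)·d = r·u + o ⇒ r = (o−d)/(d−u)
r = (78.3 − 46.6)/(46.6 − 31.2) = 31.7/15.4 = 2.0584
CL = 100·r = 205.84 %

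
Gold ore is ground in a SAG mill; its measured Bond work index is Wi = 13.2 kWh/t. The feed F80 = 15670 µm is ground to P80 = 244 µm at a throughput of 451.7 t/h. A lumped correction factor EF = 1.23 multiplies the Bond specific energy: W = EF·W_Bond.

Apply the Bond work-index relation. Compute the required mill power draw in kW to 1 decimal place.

W = 10 Wi (1/√P80 − 1/√F80)  [Bond]
W = 10·13.2·(1/√244 − 1/√15670) = 10·13.2·(0.056030) = 7.3960 kWh/t
Corrected W = EF·W_Bond = 1.23·7.3960 = 9.0970 kWh/t
Mill draw = 9.0970 × 451.7 = 4109.1 kW

P = 4109.1 kW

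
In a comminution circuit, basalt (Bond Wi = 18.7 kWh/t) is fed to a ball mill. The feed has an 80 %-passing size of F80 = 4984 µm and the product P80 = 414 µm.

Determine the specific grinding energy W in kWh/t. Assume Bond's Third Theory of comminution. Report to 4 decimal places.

W = 10·Wi·(P80^(-½) − F80^(-½))
1/√414 = 0.049147;  1/√4984 = 0.014165
W = 10·18.7·(0.049147 − 0.014165) = 6.5417 kWh/t

W = 6.5417 kWh/t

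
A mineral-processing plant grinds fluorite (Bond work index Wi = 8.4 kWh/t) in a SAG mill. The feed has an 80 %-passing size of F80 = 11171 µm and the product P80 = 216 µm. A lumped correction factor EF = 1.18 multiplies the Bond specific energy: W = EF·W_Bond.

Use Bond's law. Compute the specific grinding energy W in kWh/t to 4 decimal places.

W = 5.8065 kWh/t

W_Bond = 10·Wi·(1/√P₈₀ − 1/√F₈₀)
1/√216 = 0.068041;  1/√11171 = 0.009461
W = 10·8.4·(0.068041 − 0.009461) = 4.9207 kWh/t
W_actual = 1.18 × 4.9207 = 5.8065 kWh/t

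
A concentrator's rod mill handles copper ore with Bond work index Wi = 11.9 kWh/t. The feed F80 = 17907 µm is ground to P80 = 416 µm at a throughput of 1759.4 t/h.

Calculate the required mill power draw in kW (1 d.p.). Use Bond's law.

P = 8700.6 kW

Bond:  W = 10 Wi (1/√P − 1/√F)
W = 10·11.9·(1/√416 − 1/√17907) = 10·11.9·(0.041556) = 4.9452 kWh/t
Power = W × throughput = 4.9452 kWh/t × 1759.4 t/h = 8700.6 kW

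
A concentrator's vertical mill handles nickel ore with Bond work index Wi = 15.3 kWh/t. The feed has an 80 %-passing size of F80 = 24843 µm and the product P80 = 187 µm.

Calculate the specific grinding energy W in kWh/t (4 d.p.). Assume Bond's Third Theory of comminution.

W = 10.2178 kWh/t

W = 10 Wi (1/√P80 − 1/√F80)  [Bond]
1/√187 = 0.073127;  1/√24843 = 0.006345
W = 10·15.3·(0.073127 − 0.006345) = 10.2178 kWh/t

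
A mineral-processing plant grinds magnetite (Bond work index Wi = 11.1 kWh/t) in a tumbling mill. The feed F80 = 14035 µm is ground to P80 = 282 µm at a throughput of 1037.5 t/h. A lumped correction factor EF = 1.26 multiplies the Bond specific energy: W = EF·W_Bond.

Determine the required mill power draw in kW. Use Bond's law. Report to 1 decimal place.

P = 7416.0 kW

W = 10·Wi·(P80^(-½) − F80^(-½))
W = 10·11.1·(1/√282 − 1/√14035) = 10·11.1·(0.051108) = 5.6730 kWh/t
Corrected W = EF·W_Bond = 1.26·5.6730 = 7.1480 kWh/t
Power = W × throughput = 7.1480 kWh/t × 1037.5 t/h = 7416.0 kW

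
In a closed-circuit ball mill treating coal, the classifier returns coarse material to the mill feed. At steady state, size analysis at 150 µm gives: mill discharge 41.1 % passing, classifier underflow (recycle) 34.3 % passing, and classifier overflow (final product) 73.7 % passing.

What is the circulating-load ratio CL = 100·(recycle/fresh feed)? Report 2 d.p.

CL = 479.41 %

Balance %-passing 150 µm (r = R/F):
(1+r)·d = r·u + o ⇒ r = (o−d)/(d−u)
r = (73.7 − 41.1)/(41.1 − 34.3) = 32.6/6.8 = 4.7941
CL = 100·r = 479.41 %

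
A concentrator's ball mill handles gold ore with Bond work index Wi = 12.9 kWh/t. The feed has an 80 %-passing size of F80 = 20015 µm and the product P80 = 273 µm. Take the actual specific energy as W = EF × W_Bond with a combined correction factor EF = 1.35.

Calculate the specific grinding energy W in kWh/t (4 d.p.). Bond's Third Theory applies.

W = 10 Wi (1/√P80 − 1/√F80)  [Bond]
1/√273 = 0.060523;  1/√20015 = 0.007068
W = 10·12.9·(0.060523 − 0.007068) = 6.8956 kWh/t
Apply correction: 6.8956 × 1.35 = 9.3091 kWh/t

W = 9.3091 kWh/t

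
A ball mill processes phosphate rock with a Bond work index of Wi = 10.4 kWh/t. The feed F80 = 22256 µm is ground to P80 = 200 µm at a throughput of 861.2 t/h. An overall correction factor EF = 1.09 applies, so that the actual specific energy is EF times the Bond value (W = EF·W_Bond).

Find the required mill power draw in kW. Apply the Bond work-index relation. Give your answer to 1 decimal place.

P = 6248.8 kW

W_Bond = 10·Wi·(1/√P₈₀ − 1/√F₈₀)
W = 10·10.4·(1/√200 − 1/√22256) = 10·10.4·(0.064008) = 6.6568 kWh/t
W_actual = 1.09 × 6.6568 = 7.2559 kWh/t
Power = W × throughput = 7.2559 kWh/t × 861.2 t/h = 6248.8 kW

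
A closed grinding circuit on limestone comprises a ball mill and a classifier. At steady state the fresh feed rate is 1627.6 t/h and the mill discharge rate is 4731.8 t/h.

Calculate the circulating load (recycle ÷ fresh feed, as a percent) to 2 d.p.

CL = 190.72 %

Discharge = new feed + return, hence
R = M − F = 4731.8 − 1627.6 = 3104.2 t/h
CL = 100·R/F = 100·3104.2/1627.6 = 190.72 %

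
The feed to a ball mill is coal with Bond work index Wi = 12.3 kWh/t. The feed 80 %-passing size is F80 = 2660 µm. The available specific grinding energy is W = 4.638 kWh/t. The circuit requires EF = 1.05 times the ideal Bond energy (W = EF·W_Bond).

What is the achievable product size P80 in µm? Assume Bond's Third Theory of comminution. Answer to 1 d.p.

P80 = 327.0 µm

W = 10 Wi (P80^-0.5 − F80^-0.5)
W_Bond = W / EF = 4.638 / 1.05 = 4.4171 kWh/t
P80^(−½) = W_Bond/(10 Wi) + F80^(−½)
  = 4.4171/(10·12.3) + 1/√2660 = 0.035912 + 0.019389 = 0.055301
P80 = (1/0.055301)² = 18.0829² = 326.99 µm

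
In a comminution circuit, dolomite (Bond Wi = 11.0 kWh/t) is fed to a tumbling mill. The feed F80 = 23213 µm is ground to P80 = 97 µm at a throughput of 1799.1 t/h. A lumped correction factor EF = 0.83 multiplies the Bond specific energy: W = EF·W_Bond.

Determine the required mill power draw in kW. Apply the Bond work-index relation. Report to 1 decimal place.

W = 10 Wi / √P80 − 10 Wi / √F80
W = 10·11.0·(1/√97 − 1/√23213) = 10·11.0·(0.094971) = 10.4468 kWh/t
With EF = 0.83: W = 10.4468·0.83 = 8.6709 kWh/t
P = W·T = 8.6709·1799.1 = 15599.8 kW

P = 15599.8 kW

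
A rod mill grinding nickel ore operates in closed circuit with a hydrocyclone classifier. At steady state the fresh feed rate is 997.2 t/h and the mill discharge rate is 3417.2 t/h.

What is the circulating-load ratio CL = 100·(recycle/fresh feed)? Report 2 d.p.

CL = 242.68 %

Steady state: M = F + R.
R = M − F = 3417.2 − 997.2 = 2420.0 t/h
CL = 100·R/F = 100·2420.0/997.2 = 242.68 %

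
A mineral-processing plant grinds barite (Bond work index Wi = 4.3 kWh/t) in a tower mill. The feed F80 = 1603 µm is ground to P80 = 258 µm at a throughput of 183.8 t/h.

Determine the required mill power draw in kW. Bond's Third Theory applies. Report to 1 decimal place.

P = 294.6 kW

W_Bond = 10·Wi·(1/√P₈₀ − 1/√F₈₀)
W = 10·4.3·(1/√258 − 1/√1603) = 10·4.3·(0.037281) = 1.6031 kWh/t
Power = W × throughput = 1.6031 kWh/t × 183.8 t/h = 294.6 kW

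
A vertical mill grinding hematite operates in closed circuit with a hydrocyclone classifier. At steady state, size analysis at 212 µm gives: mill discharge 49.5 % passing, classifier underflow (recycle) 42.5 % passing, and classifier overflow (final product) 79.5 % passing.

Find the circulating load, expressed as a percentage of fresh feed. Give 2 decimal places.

Balance %-passing 212 µm (r = R/F):
d + r·d = r·u + o → r(d−u) = o−d
r = (79.5 − 49.5)/(49.5 − 42.5) = 30.0/7.0 = 4.2857
CL = 100·r = 428.57 %

CL = 428.57 %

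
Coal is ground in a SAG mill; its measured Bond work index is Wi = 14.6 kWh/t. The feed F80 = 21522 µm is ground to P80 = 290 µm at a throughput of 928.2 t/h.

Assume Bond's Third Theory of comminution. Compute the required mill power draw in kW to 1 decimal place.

Bond: W = 10·Wi·(1/√P80 − 1/√F80)
W = 10·14.6·(1/√290 − 1/√21522) = 10·14.6·(0.051906) = 7.5782 kWh/t
P = W·T = 7.5782·928.2 = 7034.1 kW

P = 7034.1 kW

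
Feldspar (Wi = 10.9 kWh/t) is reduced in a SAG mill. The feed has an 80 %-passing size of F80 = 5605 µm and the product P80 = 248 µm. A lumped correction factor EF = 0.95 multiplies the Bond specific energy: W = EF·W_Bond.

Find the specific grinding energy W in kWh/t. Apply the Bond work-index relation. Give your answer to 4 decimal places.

W = 5.1923 kWh/t

Bond:  W = 10 Wi (1/√P − 1/√F)
1/√248 = 0.063500;  1/√5605 = 0.013357
W = 10·10.9·(0.063500 − 0.013357) = 5.4656 kWh/t
Apply correction: 5.4656 × 0.95 = 5.1923 kWh/t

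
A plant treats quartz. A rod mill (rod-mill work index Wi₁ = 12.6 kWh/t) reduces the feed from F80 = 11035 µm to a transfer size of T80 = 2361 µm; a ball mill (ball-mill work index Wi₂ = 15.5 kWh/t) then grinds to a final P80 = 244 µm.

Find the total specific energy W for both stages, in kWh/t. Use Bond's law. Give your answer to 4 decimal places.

W = 8.1266 kWh/t

Bond:  W = 10 Wi (1/√P − 1/√F)
Stage 1 (11035→2361 µm, Wi₁=12.6): W₁ = 10·12.6·(0.020580 − 0.009519) = 1.3937 kWh/t
Stage 2 (2361→244 µm, Wi₂=15.5): W₂ = 10·15.5·(0.064018 − 0.020580) = 6.7329 kWh/t
W = W₁ + W₂ = 1.3937 + 6.7329 = 8.1266 kWh/t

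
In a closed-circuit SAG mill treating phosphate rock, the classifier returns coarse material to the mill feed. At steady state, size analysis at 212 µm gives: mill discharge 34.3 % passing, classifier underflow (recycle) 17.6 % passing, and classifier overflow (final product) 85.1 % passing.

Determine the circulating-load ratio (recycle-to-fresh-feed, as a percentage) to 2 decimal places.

CL = 304.19 %

Two-product formula at 212 µm:
d + r·d = r·u + o → r(d−u) = o−d
r = (85.1 − 34.3)/(34.3 − 17.6) = 50.8/16.7 = 3.0419
CL = 100·r = 304.19 %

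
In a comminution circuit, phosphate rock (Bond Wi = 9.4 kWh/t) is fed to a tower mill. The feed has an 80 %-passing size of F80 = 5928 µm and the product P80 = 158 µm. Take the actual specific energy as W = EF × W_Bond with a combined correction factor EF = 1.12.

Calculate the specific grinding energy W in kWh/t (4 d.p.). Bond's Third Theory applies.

W = 7.0082 kWh/t

Bond:  W = 10 Wi (1/√P − 1/√F)
1/√158 = 0.079556;  1/√5928 = 0.012988
W = 10·9.4·(0.079556 − 0.012988) = 6.2574 kWh/t
W_actual = 1.12 × 6.2574 = 7.0082 kWh/t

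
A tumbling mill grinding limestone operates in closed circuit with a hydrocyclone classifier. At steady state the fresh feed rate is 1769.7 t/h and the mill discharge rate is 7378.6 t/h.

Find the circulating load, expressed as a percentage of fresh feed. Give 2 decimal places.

Steady state: M = F + R.
R = M − F = 7378.6 − 1769.7 = 5608.9 t/h
CL = 100·R/F = 100·5608.9/1769.7 = 316.94 %

CL = 316.94 %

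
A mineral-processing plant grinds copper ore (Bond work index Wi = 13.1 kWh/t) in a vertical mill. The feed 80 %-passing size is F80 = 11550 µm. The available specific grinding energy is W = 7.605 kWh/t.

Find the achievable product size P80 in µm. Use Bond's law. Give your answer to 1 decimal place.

W = 10·Wi·(P80^(-½) − F80^(-½))
P80^-0.5 = F80^-0.5 + W/(10 Wi)
  = 7.6050/(10·13.1) + 1/√11550 = 0.058053 + 0.009305 = 0.067358
P80 = (1/0.067358)² = 14.8460² = 220.40 µm

P80 = 220.4 µm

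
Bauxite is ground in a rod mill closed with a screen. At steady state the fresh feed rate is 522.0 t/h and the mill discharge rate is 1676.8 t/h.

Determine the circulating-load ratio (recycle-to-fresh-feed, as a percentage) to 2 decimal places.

CL = 221.23 %

Mill node: discharge = fresh + recycle.
R = M − F = 1676.8 − 522.0 = 1154.8 t/h
CL = 100·R/F = 100·1154.8/522.0 = 221.23 %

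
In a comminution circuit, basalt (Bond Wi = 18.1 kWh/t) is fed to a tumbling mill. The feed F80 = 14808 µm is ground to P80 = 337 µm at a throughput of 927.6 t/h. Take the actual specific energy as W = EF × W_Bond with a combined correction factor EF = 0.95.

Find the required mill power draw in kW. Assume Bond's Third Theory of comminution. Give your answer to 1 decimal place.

Bond: W = 10·Wi·(1/√P80 − 1/√F80)
W = 10·18.1·(1/√337 − 1/√14808) = 10·18.1·(0.046256) = 8.3723 kWh/t
W_actual = 0.95 × 8.3723 = 7.9537 kWh/t
P_mill = W·ṁ = 7.9537·927.6 = 7377.8 kW

P = 7377.8 kW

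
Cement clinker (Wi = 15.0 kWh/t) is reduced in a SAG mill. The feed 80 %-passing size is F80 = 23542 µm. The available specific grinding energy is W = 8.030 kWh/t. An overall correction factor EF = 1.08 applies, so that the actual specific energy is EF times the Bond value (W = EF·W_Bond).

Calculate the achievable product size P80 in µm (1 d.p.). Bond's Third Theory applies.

P80 = 317.9 µm

Bond: W = 10·Wi·(1/√P80 − 1/√F80)
W_Bond = W / EF = 8.030 / 1.08 = 7.4352 kWh/t
⇒ 1/√P80 = W_Bond/(10 Wi) + 1/√F80
  = 7.4352/(10·15.0) + 1/√23542 = 0.049568 + 0.006517 = 0.056085
P80 = (1/0.056085)² = 17.8300² = 317.91 µm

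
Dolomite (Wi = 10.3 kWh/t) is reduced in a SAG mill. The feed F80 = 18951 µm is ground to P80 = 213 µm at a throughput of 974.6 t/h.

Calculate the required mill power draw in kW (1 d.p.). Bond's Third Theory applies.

W = 10 Wi (1/√P80 − 1/√F80)  [Bond]
W = 10·10.3·(1/√213 − 1/√18951) = 10·10.3·(0.061255) = 6.3092 kWh/t
P_mill = W·ṁ = 6.3092·974.6 = 6149.0 kW

P = 6149.0 kW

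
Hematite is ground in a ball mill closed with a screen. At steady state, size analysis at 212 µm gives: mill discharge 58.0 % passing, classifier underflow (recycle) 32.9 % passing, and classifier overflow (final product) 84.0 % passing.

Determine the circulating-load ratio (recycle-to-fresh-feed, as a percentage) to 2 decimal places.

Classifier node, passing 212 µm:
d + r·d = r·u + o → r(d−u) = o−d
r = (84.0 − 58.0)/(58.0 − 32.9) = 26.0/25.1 = 1.0359
CL = 100·r = 103.59 %

CL = 103.59 %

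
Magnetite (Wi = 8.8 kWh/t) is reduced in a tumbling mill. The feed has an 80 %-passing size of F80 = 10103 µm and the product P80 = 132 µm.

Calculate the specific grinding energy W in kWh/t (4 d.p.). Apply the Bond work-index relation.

W = 10·Wi·(P80^(-½) − F80^(-½))
1/√132 = 0.087039;  1/√10103 = 0.009949
W = 10·8.8·(0.087039 − 0.009949) = 6.7839 kWh/t

W = 6.7839 kWh/t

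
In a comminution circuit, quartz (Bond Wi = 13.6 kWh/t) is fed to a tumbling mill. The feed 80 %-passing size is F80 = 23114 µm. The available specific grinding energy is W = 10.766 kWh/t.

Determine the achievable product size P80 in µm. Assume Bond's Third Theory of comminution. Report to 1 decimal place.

W_Bond = 10·Wi·(1/√P₈₀ − 1/√F₈₀)
1/√P80 = 1/√F80 + W/(10·Wi)
  = 10.7660/(10·13.6) + 1/√23114 = 0.079162 + 0.006578 = 0.085739
P80 = (1/0.085739)² = 11.6633² = 136.03 µm

P80 = 136.0 µm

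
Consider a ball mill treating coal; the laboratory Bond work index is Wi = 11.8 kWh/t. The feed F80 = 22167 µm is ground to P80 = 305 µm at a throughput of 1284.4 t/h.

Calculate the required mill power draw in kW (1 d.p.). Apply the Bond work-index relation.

Bond: W = 10·Wi·(1/√P80 − 1/√F80)
W = 10·11.8·(1/√305 − 1/√22167) = 10·11.8·(0.050543) = 5.9641 kWh/t
P = W·T = 5.9641·1284.4 = 7660.3 kW

P = 7660.3 kW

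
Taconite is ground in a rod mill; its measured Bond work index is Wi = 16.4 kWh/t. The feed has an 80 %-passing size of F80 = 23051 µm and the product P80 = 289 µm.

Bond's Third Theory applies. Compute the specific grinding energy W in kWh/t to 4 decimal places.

W = 10·Wi·(P80^(-½) − F80^(-½))
1/√289 = 0.058824;  1/√23051 = 0.006587
W = 10·16.4·(0.058824 − 0.006587) = 8.5669 kWh/t

W = 8.5669 kWh/t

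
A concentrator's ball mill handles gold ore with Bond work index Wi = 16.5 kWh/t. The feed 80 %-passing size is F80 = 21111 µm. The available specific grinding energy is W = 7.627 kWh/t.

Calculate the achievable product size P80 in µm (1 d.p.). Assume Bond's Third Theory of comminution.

W = 10·Wi·[P80^(−½) − F80^(−½)]
P80^(−½) = W/(10 Wi) + F80^(−½)
  = 7.6270/(10·16.5) + 1/√21111 = 0.046224 + 0.006882 = 0.053107
P80 = (1/0.053107)² = 18.8300² = 354.57 µm

P80 = 354.6 µm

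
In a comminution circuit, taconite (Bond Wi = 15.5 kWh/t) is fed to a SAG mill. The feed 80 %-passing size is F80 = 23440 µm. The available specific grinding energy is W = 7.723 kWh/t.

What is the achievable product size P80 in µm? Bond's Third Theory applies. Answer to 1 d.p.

P80 = 314.8 µm

W = 10 Wi / √P80 − 10 Wi / √F80
⇒ 1/√P80 = W/(10·Wi) + 1/√F80
  = 7.7230/(10·15.5) + 1/√23440 = 0.049826 + 0.006532 = 0.056357
P80 = (1/0.056357)² = 17.7439² = 314.85 µm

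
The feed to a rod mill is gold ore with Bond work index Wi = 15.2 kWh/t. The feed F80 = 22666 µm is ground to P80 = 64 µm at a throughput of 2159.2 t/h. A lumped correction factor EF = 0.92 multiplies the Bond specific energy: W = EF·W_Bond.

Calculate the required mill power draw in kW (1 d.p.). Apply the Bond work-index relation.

W = 10 Wi (1/√P80 − 1/√F80)  [Bond]
W = 10·15.2·(1/√64 − 1/√22666) = 10·15.2·(0.118358) = 17.9904 kWh/t
Apply correction: 17.9904 × 0.92 = 16.5512 kWh/t
Mill draw = 16.5512 × 2159.2 = 35737.3 kW

P = 35737.3 kW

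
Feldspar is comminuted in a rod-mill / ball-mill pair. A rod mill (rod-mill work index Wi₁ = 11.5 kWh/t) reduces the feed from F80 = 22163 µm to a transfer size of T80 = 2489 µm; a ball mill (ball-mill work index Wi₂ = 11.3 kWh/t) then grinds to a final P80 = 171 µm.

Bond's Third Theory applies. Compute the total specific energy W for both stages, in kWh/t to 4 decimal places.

W = 7.9089 kWh/t

W = 10·Wi·(P80^(-½) − F80^(-½))
Stage 1 (22163→2489 µm, Wi₁=11.5): W₁ = 10·11.5·(0.020044 − 0.006717) = 1.5326 kWh/t
Stage 2 (2489→171 µm, Wi₂=11.3): W₂ = 10·11.3·(0.076472 − 0.020044) = 6.3763 kWh/t
W = W₁ + W₂ = 1.5326 + 6.3763 = 7.9089 kWh/t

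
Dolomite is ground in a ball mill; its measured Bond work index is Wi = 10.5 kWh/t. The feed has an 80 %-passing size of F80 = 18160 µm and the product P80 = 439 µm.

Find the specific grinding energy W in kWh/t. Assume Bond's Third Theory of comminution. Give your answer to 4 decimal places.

Bond:  W = 10 Wi (1/√P − 1/√F)
1/√439 = 0.047727;  1/√18160 = 0.007421
W = 10·10.5·(0.047727 − 0.007421) = 4.2322 kWh/t

W = 4.2322 kWh/t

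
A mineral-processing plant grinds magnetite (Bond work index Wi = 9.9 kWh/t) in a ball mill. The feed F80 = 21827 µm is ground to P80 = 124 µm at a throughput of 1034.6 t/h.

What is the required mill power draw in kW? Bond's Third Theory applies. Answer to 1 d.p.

P = 8504.8 kW

W = 10·Wi·(P80^(-½) − F80^(-½))
W = 10·9.9·(1/√124 − 1/√21827) = 10·9.9·(0.083034) = 8.2204 kWh/t
P = W·T = 8.2204·1034.6 = 8504.8 kW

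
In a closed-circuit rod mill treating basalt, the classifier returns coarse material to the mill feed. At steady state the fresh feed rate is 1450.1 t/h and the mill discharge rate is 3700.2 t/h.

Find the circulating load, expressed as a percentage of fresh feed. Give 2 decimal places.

Steady state: M = F + R.
R = M − F = 3700.2 − 1450.1 = 2250.1 t/h
CL = 100·R/F = 100·2250.1/1450.1 = 155.17 %

CL = 155.17 %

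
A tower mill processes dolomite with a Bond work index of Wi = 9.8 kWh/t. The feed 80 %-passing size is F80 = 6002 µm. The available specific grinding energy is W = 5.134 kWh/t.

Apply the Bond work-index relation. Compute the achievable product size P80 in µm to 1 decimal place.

P80 = 234.5 µm

W = 10 Wi (P80^-0.5 − F80^-0.5)
1/√P80 = 1/√F80 + W/(10·Wi)
  = 5.1340/(10·9.8) + 1/√6002 = 0.052388 + 0.012908 = 0.065296
P80 = (1/0.065296)² = 15.3150² = 234.55 µm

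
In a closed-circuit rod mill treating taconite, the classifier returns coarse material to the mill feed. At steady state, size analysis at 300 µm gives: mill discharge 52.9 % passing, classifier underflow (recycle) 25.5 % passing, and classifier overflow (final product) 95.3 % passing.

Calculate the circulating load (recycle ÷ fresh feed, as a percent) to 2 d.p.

CL = 154.74 %

Let r = R/F. Size balance at 300 µm:
r = (o − d)/(d − u)
r = (95.3 − 52.9)/(52.9 − 25.5) = 42.4/27.4 = 1.5474
CL = 100·r = 154.74 %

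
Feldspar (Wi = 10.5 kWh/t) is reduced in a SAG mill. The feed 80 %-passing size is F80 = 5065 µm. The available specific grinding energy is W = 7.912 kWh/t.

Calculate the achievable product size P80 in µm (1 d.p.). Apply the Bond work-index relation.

Bond: W = 10·Wi·(1/√P80 − 1/√F80)
⇒ 1/√P80 = W/(10·Wi) + 1/√F80
  = 7.9120/(10·10.5) + 1/√5065 = 0.075352 + 0.014051 = 0.089403
P80 = (1/0.089403)² = 11.1852² = 125.11 µm

P80 = 125.1 µm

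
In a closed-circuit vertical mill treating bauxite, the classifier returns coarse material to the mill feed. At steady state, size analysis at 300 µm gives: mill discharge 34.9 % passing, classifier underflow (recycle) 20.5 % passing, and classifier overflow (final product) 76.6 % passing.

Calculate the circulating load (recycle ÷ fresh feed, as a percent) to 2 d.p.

Balance %-passing 300 µm (r = R/F):
(1+r)·d = r·u + o ⇒ r = (o−d)/(d−u)
r = (76.6 − 34.9)/(34.9 − 20.5) = 41.7/14.4 = 2.8958
CL = 100·r = 289.58 %

CL = 289.58 %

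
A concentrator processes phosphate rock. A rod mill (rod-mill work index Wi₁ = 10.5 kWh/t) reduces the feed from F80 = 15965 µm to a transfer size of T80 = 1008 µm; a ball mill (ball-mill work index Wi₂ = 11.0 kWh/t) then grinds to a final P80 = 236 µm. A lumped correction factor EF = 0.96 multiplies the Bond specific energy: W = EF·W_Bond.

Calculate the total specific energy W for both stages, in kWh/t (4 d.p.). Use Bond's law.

W = 5.9250 kWh/t

W_Bond = 10·Wi·(1/√P₈₀ − 1/√F₈₀)
Stage 1 (15965→1008 µm, Wi₁=10.5): W₁ = 10·10.5·(0.031497 − 0.007914) = 2.4762 kWh/t
Stage 2 (1008→236 µm, Wi₂=11.0): W₂ = 10·11.0·(0.065094 − 0.031497) = 3.6957 kWh/t
W = W₁ + W₂ = 2.4762 + 3.6957 = 6.1719 kWh/t
With EF = 0.96: W = 6.1719·0.96 = 5.9250 kWh/t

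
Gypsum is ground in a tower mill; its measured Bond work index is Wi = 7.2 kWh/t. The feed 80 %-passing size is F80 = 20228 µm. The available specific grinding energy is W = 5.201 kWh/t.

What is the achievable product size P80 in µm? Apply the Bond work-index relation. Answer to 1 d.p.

Bond:  W = 10 Wi (1/√P − 1/√F)
⇒ 1/√P80 = W/(10 Wi) + 1/√F80
  = 5.2010/(10·7.2) + 1/√20228 = 0.072236 + 0.007031 = 0.079267
P80 = (1/0.079267)² = 12.6156² = 159.15 µm

P80 = 159.2 µm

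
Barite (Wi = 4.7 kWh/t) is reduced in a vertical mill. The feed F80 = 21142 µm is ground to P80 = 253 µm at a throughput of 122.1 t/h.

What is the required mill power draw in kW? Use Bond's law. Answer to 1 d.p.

Bond: W = 10·Wi·(1/√P80 − 1/√F80)
W = 10·4.7·(1/√253 − 1/√21142) = 10·4.7·(0.055992) = 2.6316 kWh/t
P = W·T = 2.6316·122.1 = 321.3 kW

P = 321.3 kW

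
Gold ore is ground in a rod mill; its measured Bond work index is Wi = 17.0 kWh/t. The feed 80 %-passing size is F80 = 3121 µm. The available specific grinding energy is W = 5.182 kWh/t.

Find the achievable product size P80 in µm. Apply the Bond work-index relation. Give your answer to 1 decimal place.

W = 10 Wi / √P80 − 10 Wi / √F80
P80^-0.5 = F80^-0.5 + W/(10 Wi)
  = 5.1820/(10·17.0) + 1/√3121 = 0.030482 + 0.017900 = 0.048382
P80 = (1/0.048382)² = 20.6687² = 427.19 µm

P80 = 427.2 µm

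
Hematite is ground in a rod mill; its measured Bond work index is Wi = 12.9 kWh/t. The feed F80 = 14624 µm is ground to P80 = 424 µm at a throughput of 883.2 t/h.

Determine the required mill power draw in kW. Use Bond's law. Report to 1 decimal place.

Bond: W = 10·Wi·(1/√P80 − 1/√F80)
W = 10·12.9·(1/√424 − 1/√14624) = 10·12.9·(0.040295) = 5.1981 kWh/t
P = W·T = 5.1981·883.2 = 4590.9 kW

P = 4590.9 kW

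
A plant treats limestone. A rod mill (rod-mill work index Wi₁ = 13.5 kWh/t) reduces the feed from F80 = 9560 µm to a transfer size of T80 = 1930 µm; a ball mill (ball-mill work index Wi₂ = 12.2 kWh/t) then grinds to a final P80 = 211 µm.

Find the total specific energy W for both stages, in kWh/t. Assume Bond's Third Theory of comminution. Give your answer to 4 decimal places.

Bond:  W = 10 Wi (1/√P − 1/√F)
Stage 1 (9560→1930 µm, Wi₁=13.5): W₁ = 10·13.5·(0.022763 − 0.010228) = 1.6922 kWh/t
Stage 2 (1930→211 µm, Wi₂=12.2): W₂ = 10·12.2·(0.068843 − 0.022763) = 5.6218 kWh/t
W = W₁ + W₂ = 1.6922 + 5.6218 = 7.3140 kWh/t

W = 7.3140 kWh/t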